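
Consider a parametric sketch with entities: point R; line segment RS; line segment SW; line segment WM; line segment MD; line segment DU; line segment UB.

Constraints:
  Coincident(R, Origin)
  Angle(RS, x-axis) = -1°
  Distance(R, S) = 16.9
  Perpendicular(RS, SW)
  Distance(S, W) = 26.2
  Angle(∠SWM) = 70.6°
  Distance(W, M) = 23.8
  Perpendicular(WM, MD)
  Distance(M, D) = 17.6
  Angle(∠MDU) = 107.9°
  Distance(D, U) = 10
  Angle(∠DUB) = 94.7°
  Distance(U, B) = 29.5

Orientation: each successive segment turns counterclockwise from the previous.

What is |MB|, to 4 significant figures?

21.86

R is at the origin; RS runs at -1.0° with length 16.9, so S = (16.90, -0.2949). The perpendicularity gives SW at right angles to RS, so SW runs at 89.00°; with |SW| = 26.2, W = (17.35, 25.90). ∠SWM = 70.6° gives WM at -161.6° from the x-axis; with |WM| = 23.8, M = (-5.229, 18.39). The perpendicularity gives MD at right angles to WM, so MD runs at -71.60°; with |MD| = 17.6, D = (0.3269, 1.688). ∠MDU = 107.9° gives DU at 0.5000° from the x-axis; with |DU| = 10.0, U = (10.33, 1.776). ∠DUB = 94.7° gives UB at 85.80° from the x-axis; with |UB| = 29.5, B = (12.49, 31.20). Then |MB| = |B − M| = 21.86.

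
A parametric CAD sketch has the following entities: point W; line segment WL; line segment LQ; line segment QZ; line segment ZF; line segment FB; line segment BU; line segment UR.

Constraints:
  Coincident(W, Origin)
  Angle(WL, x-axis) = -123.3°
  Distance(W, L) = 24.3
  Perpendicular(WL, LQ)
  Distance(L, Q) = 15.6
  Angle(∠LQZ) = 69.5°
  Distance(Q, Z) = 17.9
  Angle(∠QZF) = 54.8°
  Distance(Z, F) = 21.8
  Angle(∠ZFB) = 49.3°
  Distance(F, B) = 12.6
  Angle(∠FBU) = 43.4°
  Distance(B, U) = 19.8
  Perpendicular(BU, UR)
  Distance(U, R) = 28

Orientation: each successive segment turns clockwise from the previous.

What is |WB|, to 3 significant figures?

26.0

W is at the origin; WL runs at -123.3° with length 24.3, so L = (-13.3, -20.3). WL is perpendicular to LQ, so LQ runs at 147°; with |LQ| = 15.6, Q = (-26.4, -11.7). ∠LQZ = 69.5° gives QZ at 36.2° from the x-axis; with |QZ| = 17.9, Z = (-11.9, -1.17). ∠QZF = 54.8° gives ZF at -89.0° from the x-axis; with |ZF| = 21.8, F = (-11.6, -23.0). ∠ZFB = 49.3° gives FB at 140° from the x-axis; with |FB| = 12.6, B = (-21.2, -14.9). Then |WB| = |B − W| = 26.0.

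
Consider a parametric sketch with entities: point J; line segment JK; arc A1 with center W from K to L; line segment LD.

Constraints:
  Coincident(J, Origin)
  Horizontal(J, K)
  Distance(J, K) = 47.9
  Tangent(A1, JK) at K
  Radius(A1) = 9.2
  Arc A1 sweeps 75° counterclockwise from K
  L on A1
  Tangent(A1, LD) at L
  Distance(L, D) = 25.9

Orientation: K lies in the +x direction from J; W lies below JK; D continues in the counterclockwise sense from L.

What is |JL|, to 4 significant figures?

39.60

J is at the origin; J and K share the same y with |JK| = 47.9 and K on the +x side, so K = (47.90, 0.000). Tangency of A1 to JK means the radius WK is perpendicular to JK, so W = K + (0, -9.2) = (47.90, -9.200). On A1, K sits at bearing 90° from W; a 75° counterclockwise sweep puts L at bearing 165°, so L = W + 9.2·(cos 165°, sin 165°) = (39.01, -6.819). Then |JL| = |L − J| = 39.60.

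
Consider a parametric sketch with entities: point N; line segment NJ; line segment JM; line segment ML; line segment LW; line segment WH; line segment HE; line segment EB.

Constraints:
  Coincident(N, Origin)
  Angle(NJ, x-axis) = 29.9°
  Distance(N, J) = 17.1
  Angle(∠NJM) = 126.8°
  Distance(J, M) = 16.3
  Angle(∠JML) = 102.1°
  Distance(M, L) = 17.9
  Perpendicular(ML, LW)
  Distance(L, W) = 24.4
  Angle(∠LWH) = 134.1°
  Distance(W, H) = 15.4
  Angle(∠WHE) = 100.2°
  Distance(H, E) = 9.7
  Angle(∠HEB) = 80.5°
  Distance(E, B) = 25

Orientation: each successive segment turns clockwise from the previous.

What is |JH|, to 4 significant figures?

21.75

N is at the origin; NJ runs at 29.9° with length 17.1, so J = (14.82, 8.524). ∠NJM = 126.8° gives JM at -23.30° from the x-axis; with |JM| = 16.3, M = (29.79, 2.077). ∠JML = 102.1° gives ML at -101.2° from the x-axis; with |ML| = 17.9, L = (26.32, -15.48). ML is perpendicular to LW, so LW runs at 168.8°; with |LW| = 24.4, W = (2.383, -10.74). ∠LWH = 134.1° gives WH at 122.9° from the x-axis; with |WH| = 15.4, H = (-5.982, 2.187). Then |JH| = |H − J| = 21.75.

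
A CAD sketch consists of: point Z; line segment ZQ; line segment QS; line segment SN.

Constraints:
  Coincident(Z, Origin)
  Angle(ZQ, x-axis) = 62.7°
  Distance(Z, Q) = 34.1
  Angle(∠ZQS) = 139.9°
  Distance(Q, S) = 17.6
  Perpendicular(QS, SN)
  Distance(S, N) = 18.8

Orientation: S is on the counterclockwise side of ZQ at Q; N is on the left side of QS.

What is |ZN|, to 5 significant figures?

43.798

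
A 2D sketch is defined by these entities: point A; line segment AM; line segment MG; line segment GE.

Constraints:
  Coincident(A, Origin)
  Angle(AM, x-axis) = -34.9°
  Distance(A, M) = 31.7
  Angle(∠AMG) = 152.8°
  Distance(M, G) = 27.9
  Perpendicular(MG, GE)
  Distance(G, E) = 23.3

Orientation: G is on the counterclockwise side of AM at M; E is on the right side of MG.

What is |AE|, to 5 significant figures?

67.636

A is at the origin; AM runs at -34.9° with length 31.7, so M = 31.7·(cos -34.9°, sin -34.9°) = (25.999, -18.137). ∠AMG = 152.8°, so MG runs at -34.9° + (180° − 152.8°) = -7.7000° from the x-axis; with |MG| = 27.9, G = M + 27.9·(cos -7.7000°, sin -7.7000°) = (53.647, -21.875). MG ⟂ GE; with |GE| = 23.3 on the right of MG, E = G + 23.3·(-0.13399, -0.99098) = (50.525, -44.965). Then |AE| = |E − A| = 67.636.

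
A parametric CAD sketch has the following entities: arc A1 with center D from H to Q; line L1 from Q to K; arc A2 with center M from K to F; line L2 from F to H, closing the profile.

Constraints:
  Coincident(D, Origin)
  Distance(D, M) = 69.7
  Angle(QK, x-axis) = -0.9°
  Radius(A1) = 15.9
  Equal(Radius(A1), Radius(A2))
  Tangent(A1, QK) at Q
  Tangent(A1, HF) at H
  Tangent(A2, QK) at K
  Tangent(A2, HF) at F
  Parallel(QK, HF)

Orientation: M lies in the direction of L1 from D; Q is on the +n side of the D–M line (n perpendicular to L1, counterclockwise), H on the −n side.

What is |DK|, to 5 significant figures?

71.491

Tangency of A1 to both parallel lines with radius 15.9 puts Q and H at D ± 15.9·n: Q = (0.24975, 15.898), H = (-0.24975, -15.898). Equal radii place K and F the same way about M: K = M + 15.9·n = (69.941, 14.803), F = M − 15.9·n = (69.442, -16.993). Then |DK| = |K − D| = 71.491.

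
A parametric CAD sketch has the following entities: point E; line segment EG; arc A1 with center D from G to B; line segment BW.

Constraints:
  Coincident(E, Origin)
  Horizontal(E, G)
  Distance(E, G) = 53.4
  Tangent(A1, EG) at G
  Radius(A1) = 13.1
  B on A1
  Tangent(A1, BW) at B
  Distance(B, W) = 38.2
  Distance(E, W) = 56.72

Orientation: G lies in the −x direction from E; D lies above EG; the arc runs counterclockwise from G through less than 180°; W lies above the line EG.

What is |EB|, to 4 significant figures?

41.88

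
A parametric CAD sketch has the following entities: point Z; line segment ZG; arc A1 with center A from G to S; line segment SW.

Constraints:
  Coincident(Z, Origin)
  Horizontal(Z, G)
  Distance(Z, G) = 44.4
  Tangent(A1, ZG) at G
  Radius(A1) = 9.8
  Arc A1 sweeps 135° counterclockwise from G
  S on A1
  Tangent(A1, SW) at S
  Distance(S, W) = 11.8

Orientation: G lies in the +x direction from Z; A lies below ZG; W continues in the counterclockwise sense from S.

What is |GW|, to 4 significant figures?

25.11

Z is at the origin; Z and G share the same y with |ZG| = 44.4 and G on the +x side, so G = (44.40, 0.000). Since A1 is tangent to ZG there, AG ⟂ ZG, so A = G + (0, -9.8) = (44.40, -9.800). On A1, G sits at bearing 90° from A; a 135° counterclockwise sweep puts S at bearing 225°, so S = A + 9.8·(cos 225°, sin 225°) = (37.47, -16.73). Tangency of A1 to SW means the radius AS is perpendicular to SW, so SW runs along (−sin 225°, cos 225°); with |SW| = 11.8, W = (45.81, -25.07). Then |GW| = |W − G| = 25.11.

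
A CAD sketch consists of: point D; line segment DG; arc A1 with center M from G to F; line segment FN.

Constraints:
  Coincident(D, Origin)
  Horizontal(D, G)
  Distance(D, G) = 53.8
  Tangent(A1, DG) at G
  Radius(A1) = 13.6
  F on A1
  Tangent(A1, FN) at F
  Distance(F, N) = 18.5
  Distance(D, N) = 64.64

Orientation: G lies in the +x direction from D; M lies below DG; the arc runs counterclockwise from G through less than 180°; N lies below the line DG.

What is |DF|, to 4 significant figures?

47.75

D is at the origin; DG is horizontal with |DG| = 53.8 and G on the +x side, so G = (53.80, 0.000). Since A1 is tangent to DG there, MG ⟂ DG, so M = G + (0, -13.6) = (53.80, -13.60). Since MF ⟂ FN (tangency), |MN| = √(13.6² + 18.5²) = 22.96 regardless of where F sits on A1. So N lies on both circle(D, 64.64) and circle(M, 22.96); the below-DG intersection is N = (53.31, -36.56). F is the foot of the tangent from N: F = (42.67, -21.42).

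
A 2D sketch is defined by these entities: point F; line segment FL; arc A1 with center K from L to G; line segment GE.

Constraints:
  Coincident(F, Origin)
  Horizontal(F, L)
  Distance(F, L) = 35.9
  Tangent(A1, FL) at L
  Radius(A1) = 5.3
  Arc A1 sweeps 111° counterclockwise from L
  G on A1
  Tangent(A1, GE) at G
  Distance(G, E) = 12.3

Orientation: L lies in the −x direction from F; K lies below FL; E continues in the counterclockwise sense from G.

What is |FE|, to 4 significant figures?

40.95

On A1, L sits at bearing 90° from K; a 111° counterclockwise sweep puts G at bearing 201°, so G = K + 5.3·(cos 201°, sin 201°) = (-40.85, -7.199). The tangent condition forces KG to be normal to GE, so GE runs along (−sin 201°, cos 201°); with |GE| = 12.3, E = (-36.44, -18.68). Then |FE| = |E − F| = 40.95.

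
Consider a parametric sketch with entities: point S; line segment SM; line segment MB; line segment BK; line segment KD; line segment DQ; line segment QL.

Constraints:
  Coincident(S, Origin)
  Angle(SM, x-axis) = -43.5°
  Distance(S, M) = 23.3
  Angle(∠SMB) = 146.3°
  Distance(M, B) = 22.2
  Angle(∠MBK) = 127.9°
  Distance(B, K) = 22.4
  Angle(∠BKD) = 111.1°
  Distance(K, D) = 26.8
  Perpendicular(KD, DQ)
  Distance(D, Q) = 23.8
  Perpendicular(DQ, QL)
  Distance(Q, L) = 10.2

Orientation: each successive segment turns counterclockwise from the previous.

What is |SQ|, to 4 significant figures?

26.19

∠BKD = 111.1° gives KD at 111.2° from the x-axis; with |KD| = 26.8, D = (45.65, 20.24). KD is perpendicular to DQ, so DQ runs at -158.8°; with |DQ| = 23.8, Q = (23.46, 11.64). Then |SQ| = |Q − S| = 26.19.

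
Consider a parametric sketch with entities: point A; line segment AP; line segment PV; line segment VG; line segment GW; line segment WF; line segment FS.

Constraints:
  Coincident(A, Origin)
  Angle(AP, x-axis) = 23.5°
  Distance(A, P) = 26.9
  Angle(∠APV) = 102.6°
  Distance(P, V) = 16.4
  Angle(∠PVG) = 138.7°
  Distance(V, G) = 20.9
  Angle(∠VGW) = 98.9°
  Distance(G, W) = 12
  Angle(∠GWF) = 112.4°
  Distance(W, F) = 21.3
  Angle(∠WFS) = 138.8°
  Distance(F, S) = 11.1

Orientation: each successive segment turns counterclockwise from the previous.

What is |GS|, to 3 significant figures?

34.4

∠GWF = 112.4° gives WF at -69.1° from the x-axis; with |WF| = 21.3, F = (3.92, 11.5). ∠WFS = 138.8° gives FS at -27.9° from the x-axis; with |FS| = 11.1, S = (13.7, 6.32). Then |GS| = |S − G| = 34.4.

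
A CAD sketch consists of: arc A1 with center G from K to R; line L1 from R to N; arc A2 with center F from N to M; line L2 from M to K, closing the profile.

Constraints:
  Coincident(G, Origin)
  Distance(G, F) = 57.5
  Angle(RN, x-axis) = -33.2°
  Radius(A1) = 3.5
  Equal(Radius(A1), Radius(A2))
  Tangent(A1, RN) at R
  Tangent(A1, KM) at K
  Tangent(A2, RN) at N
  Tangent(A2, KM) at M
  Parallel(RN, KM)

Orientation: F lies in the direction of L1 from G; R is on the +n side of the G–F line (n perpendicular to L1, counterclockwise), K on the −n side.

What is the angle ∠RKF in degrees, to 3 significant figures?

86.5°

G is at the origin and F lies 57.5 along u from G, so F = 57.5·u = (48.1, -31.5). Tangency of A1 to both parallel lines with radius 3.5 puts R and K at G ± 3.5·n: R = (1.92, 2.93), K = (-1.92, -2.93). Then cos ∠RKF = KR·KF / (|KR||KF|), giving 86.5°.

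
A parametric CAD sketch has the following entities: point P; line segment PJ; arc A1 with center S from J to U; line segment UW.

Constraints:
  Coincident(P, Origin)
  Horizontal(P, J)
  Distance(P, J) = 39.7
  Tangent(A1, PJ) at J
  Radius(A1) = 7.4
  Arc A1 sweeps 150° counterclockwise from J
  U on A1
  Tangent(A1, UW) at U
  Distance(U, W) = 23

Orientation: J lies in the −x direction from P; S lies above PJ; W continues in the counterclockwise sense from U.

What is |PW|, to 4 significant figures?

61.38

P is at the origin; P and J share the same y with |PJ| = 39.7 and J on the −x side, so J = (-39.70, 0.000). The tangent condition forces SJ to be normal to PJ, so S = J + (0, 7.4) = (-39.70, 7.400). On A1, J sits at bearing -90° from S; a 150° counterclockwise sweep puts U at bearing 60°, so U = S + 7.4·(cos 60°, sin 60°) = (-36.00, 13.81). A1 meets UW tangentially, so SU is at right angles to UW, so UW runs along (−sin 60°, cos 60°); with |UW| = 23.0, W = (-55.92, 25.31). Then |PW| = |W − P| = 61.38.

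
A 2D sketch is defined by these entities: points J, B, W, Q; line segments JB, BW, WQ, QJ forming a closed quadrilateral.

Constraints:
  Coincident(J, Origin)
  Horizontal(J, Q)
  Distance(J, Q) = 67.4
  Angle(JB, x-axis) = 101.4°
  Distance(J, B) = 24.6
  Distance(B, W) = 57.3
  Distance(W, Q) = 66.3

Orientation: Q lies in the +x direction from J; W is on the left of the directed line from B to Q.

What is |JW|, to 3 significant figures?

72.1

Checks: |BW| = 57.30 ✓; |WQ| = 66.30 ✓.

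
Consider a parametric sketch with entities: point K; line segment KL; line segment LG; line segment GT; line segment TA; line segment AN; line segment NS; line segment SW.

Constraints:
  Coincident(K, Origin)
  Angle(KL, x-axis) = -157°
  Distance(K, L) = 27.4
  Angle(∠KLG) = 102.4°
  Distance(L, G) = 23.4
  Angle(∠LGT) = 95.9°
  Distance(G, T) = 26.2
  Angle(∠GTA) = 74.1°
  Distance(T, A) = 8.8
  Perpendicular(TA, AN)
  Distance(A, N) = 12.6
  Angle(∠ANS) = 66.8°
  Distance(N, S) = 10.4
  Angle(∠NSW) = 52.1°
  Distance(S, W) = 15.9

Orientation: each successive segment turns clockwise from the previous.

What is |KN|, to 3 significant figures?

29.4

K is at the origin; KL runs at -157.0° with length 27.4, so L = (-25.2, -10.7). ∠KLG = 102.4° gives LG at 125° from the x-axis; with |LG| = 23.4, G = (-38.8, 8.37). ∠LGT = 95.9° gives GT at 41.3° from the x-axis; with |GT| = 26.2, T = (-19.1, 25.7). ∠GTA = 74.1° gives TA at -64.6° from the x-axis; with |TA| = 8.8, A = (-15.3, 17.7). TA ⟂ AN, so AN runs at -155°; with |AN| = 12.6, N = (-26.7, 12.3). Then |KN| = |N − K| = 29.4.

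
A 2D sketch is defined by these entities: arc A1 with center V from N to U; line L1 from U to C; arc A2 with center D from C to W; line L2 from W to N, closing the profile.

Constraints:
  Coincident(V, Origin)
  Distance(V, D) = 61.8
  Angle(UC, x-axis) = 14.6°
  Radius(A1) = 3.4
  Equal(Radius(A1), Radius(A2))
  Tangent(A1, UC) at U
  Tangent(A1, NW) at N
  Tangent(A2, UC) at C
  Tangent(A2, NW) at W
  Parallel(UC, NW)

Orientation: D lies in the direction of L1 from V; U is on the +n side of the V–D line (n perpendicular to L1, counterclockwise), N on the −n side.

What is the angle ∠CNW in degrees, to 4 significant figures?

6.279°

The slot axis is L1's direction at 14.6°, so u = (cos 14.6°, sin 14.6°) = (0.9677, 0.2521) and n = (−sin 14.6°, cos 14.6°) = (-0.2521, 0.9677). V is at the origin and D lies 61.8 along u from V, so D = 61.8·u = (59.80, 15.58). Tangency of A1 to both parallel lines with radius 3.4 puts U and N at V ± 3.4·n: U = (-0.8570, 3.290), N = (0.8570, -3.290). Equal radii place C and W the same way about D: C = D + 3.4·n = (58.95, 18.87), W = D − 3.4·n = (60.66, 12.29). Then cos ∠CNW = NC·NW / (|NC||NW|), giving 6.279°.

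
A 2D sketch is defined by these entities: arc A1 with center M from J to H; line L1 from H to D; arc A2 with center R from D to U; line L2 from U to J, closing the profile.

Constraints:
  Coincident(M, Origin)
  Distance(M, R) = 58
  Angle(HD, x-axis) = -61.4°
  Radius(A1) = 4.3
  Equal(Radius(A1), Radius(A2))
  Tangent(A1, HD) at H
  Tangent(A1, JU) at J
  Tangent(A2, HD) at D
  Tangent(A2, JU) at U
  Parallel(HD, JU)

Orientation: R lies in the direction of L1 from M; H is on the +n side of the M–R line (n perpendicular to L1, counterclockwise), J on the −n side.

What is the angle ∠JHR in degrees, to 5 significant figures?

85.760°

The slot axis is L1's direction at -61.4°, so u = (cos -61.4°, sin -61.4°) = (0.47869, -0.87798) and n = (−sin -61.4°, cos -61.4°) = (0.87798, 0.47869). M is at the origin and R lies 58.0 along u from M, so R = 58.0·u = (27.764, -50.923). Tangency of A1 to both parallel lines with radius 4.3 puts H and J at M ± 4.3·n: H = (3.7753, 2.0584), J = (-3.7753, -2.0584). Then cos ∠JHR = HJ·HR / (|HJ||HR|), giving 85.760°.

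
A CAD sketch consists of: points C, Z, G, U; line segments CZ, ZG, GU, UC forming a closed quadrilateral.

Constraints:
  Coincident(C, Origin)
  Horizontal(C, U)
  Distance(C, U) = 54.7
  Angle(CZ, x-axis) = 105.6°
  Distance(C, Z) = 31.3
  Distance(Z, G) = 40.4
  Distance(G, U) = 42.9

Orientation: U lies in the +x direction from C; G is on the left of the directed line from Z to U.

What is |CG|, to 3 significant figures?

47.9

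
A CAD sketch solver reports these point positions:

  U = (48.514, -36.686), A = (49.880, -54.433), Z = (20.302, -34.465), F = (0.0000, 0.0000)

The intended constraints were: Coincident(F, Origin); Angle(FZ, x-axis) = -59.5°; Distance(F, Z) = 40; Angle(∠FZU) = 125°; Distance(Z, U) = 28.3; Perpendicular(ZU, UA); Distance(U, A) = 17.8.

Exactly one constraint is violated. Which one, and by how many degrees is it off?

Perpendicular(ZU, UA) — off by 8.90°.

F = (0.00, 0.00) ✓; FZ at -59.50° ✓; |FZ| = 40.00 ✓; ∠FZU = 125.0° ✓; |ZU| = 28.30 ✓; ∠(ZU, UA) = 81.10° ✗; |UA| = 17.80 ✓.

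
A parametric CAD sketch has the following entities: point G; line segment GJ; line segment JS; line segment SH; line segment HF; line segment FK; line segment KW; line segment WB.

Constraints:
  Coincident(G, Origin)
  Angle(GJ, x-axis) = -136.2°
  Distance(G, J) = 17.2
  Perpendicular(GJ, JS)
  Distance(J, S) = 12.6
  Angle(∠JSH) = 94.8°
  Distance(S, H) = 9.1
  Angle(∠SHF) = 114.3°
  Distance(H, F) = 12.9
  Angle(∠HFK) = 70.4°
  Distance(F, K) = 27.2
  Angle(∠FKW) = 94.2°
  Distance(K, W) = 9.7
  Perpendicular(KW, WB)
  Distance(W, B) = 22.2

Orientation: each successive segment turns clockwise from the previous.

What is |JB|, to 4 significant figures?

14.54

∠FKW = 94.2° gives KW at 147.5° from the x-axis; with |KW| = 9.7, W = (-27.22, -16.37). KW ⟂ WB, so WB runs at 57.50°; with |WB| = 22.2, B = (-15.30, 2.349). Then |JB| = |B − J| = 14.54.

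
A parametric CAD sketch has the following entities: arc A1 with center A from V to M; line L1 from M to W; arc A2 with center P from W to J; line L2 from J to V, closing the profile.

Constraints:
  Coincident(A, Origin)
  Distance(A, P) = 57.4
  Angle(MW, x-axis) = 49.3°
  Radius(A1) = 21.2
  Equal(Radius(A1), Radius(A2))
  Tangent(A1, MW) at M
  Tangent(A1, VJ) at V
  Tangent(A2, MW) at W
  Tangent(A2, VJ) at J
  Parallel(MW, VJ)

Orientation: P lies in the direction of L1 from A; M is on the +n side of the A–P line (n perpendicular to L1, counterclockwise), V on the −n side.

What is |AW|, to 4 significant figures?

61.19

Tangency of A1 to both parallel lines with radius 21.2 puts M and V at A ± 21.2·n: M = (-16.07, 13.82), V = (16.07, -13.82). Equal radii place W and J the same way about P: W = P + 21.2·n = (21.36, 57.34), J = P − 21.2·n = (53.50, 29.69). Then |AW| = |W − A| = 61.19.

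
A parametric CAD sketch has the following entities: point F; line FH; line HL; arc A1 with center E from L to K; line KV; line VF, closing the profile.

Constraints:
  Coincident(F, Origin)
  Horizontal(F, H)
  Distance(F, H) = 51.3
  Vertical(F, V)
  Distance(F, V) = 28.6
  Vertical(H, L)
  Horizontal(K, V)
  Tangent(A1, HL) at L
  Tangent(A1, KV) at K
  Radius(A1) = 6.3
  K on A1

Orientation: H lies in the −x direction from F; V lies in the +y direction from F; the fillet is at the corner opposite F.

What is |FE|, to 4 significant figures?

50.22

F is at the origin; F and H share the same y with |FH| = 51.3 and H on the −x side, so H = (-51.30, 0.000). F and V share the same x with |FV| = 28.6 and V on the +y side, so V = (0.000, 28.60). The virtual corner opposite F is at (-51.30, 28.60). A1 meets HL tangentially, so EL is at right angles to HL and since A1 is tangent to KV there, EK ⟂ KV, with radius 6.3, so the center E sits 6.3 in from both sides at E = (-45.00, 22.30). Then |FE| = |E − F| = 50.22.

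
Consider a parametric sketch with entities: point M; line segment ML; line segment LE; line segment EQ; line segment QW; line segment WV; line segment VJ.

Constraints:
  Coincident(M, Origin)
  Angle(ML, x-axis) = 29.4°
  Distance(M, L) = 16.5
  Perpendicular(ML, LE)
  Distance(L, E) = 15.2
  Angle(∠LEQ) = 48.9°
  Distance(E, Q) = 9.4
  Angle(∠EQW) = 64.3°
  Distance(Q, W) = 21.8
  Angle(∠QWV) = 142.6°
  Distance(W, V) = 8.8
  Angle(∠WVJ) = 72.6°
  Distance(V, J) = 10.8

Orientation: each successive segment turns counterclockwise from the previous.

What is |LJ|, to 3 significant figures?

19.7

M is at the origin; ML runs at 29.4° with length 16.5, so L = (14.4, 8.10). ML is perpendicular to LE, so LE runs at 119°; with |LE| = 15.2, E = (6.91, 21.3). ∠LEQ = 48.9° gives EQ at -110° from the x-axis; with |EQ| = 9.4, Q = (3.78, 12.5). ∠EQW = 64.3° gives QW at 6.20° from the x-axis; with |QW| = 21.8, W = (25.4, 14.8). ∠QWV = 142.6° gives WV at 43.6° from the x-axis; with |WV| = 8.8, V = (31.8, 20.9). ∠WVJ = 72.6° gives VJ at 151° from the x-axis; with |VJ| = 10.8, J = (22.4, 26.1). Then |LJ| = |J − L| = 19.7.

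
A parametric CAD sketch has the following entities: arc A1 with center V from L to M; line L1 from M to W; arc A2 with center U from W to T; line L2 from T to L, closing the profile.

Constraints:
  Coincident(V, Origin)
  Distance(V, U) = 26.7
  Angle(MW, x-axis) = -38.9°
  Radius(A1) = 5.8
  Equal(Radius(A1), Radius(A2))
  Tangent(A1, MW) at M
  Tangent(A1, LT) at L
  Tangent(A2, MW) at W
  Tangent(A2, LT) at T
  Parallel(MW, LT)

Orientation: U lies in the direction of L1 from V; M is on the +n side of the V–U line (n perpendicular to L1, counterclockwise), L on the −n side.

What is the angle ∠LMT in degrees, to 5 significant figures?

66.517°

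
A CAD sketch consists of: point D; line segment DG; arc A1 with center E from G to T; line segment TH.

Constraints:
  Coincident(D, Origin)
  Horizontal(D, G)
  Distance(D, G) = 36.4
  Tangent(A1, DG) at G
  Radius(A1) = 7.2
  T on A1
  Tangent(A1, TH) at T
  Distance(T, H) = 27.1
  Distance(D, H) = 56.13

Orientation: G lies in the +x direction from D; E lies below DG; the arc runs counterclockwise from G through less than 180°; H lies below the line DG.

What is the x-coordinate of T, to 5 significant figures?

30.295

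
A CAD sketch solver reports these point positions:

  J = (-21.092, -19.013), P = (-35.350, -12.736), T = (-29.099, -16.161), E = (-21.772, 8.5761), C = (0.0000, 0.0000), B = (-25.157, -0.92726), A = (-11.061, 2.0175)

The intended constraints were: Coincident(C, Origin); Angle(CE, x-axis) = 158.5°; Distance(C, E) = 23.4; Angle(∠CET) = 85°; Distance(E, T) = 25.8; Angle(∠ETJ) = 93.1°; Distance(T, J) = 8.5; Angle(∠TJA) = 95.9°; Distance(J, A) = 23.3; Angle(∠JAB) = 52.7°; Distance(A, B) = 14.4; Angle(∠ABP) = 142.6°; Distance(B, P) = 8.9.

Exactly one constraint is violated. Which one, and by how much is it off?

Distance(B, P) = 8.9 — off by 6.70.

C = (0.00, 0.00) ✓; CE at 158.5° ✓; |CE| = 23.40 ✓; ∠CET = 85.00° ✓; |ET| = 25.80 ✓; ∠ETJ = 93.11° ✓; |TJ| = 8.500 ✓; ∠TJA = 95.89° ✓; |JA| = 23.30 ✓; ∠JAB = 52.70° ✓; |AB| = 14.40 ✓; ∠ABP = 142.6° ✓; |BP| = 15.60 ✗.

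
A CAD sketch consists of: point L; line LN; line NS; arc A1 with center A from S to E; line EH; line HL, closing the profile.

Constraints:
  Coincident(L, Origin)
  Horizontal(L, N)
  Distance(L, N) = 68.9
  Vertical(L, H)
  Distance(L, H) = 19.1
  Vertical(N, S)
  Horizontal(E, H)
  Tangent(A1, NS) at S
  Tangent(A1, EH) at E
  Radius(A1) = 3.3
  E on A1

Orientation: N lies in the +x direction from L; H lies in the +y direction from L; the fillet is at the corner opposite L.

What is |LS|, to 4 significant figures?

70.69

L is at the origin; L and N share the same y with |LN| = 68.9 and N on the +x side, so N = (68.90, 0.000). LH is vertical with |LH| = 19.1 and H on the +y side, so H = (0.000, 19.10). The virtual corner opposite L is at (68.90, 19.10). A1 meets NS tangentially, so AS is at right angles to NS and the tangent condition forces AE to be normal to EH, with radius 3.3, so the center A sits 3.3 in from both sides at A = (65.60, 15.80). That places the tangent points at S = (68.90, 15.80) on NS and E = (65.60, 19.10) on EH. Then |LS| = |S − L| = 70.69.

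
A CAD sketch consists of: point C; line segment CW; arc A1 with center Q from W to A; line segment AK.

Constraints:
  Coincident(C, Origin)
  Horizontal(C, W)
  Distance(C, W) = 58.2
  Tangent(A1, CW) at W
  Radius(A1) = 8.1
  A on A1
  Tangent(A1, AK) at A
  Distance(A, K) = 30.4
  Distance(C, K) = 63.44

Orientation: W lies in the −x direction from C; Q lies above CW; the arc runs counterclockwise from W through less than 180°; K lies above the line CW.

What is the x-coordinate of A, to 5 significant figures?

-50.100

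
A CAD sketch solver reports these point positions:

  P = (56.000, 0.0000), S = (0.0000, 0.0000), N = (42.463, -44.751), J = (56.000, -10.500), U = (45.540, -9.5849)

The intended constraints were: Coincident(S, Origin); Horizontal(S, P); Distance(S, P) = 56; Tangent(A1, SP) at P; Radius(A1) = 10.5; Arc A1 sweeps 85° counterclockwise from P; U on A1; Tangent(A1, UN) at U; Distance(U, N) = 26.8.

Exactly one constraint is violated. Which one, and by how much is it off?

Distance(U, N) = 26.8 — off by 8.50.

S = (0.00, 0.00) ✓; S.y = 0.00, P.y = 0.00 ✓; |SP| = 56.00 ✓; ∠(JP, PS) = 90.00° ✓; |JP| = 10.50 ✓; bearing(J→U) − bearing(J→P) = 85.00° ✓; |JU| = 10.50 ✓; ∠(JU, UN) = 90.00° ✓; |UN| = 35.30 ✗.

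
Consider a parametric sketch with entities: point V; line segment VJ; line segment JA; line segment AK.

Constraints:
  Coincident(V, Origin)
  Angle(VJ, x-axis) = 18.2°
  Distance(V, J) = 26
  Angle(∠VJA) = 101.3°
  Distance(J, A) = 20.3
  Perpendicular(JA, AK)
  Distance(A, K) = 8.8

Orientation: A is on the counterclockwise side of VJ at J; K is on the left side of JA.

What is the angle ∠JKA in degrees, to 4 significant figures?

66.56°

V is at the origin; VJ runs at 18.2° with length 26.0, so J = 26.0·(cos 18.2°, sin 18.2°) = (24.70, 8.121). ∠VJA = 101.3°, so JA runs at 18.2° + (180° − 101.3°) = 96.90° from the x-axis; with |JA| = 20.3, A = J + 20.3·(cos 96.90°, sin 96.90°) = (22.26, 28.27). The perpendicularity gives AK at right angles to JA; with |AK| = 8.8 on the left of JA, K = A + 8.8·(-0.9928, -0.1201) = (13.52, 27.22). Then cos ∠JKA = KJ·KA / (|KJ||KA|), giving 66.56°.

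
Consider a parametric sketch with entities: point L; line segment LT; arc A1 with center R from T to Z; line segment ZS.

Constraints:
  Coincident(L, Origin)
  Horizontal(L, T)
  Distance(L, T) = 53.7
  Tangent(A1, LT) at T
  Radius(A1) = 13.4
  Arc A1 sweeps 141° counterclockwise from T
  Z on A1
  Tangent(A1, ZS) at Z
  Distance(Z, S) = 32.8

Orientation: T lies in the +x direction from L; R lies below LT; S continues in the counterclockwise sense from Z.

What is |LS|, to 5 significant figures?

83.564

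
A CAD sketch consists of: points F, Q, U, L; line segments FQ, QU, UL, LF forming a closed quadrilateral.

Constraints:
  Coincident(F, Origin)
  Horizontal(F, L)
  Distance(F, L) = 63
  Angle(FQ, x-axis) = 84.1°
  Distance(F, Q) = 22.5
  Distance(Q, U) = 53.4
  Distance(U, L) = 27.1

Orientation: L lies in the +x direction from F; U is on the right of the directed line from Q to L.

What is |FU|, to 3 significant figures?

43.1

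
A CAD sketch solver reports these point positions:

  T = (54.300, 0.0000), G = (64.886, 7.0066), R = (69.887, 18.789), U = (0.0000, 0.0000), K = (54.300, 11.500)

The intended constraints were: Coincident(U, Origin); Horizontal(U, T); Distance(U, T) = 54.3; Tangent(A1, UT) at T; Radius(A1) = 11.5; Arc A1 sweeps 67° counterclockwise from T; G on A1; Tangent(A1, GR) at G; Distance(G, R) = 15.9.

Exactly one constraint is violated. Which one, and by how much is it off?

Distance(G, R) = 15.9 — off by 3.10.

U = (0.00, 0.00) ✓; U.y = 0.00, T.y = 0.00 ✓; |UT| = 54.30 ✓; ∠(KT, TU) = 90.00° ✓; |KT| = 11.50 ✓; bearing(K→G) − bearing(K→T) = 67.00° ✓; |KG| = 11.50 ✓; ∠(KG, GR) = 90.00° ✓; |GR| = 12.80 ✗.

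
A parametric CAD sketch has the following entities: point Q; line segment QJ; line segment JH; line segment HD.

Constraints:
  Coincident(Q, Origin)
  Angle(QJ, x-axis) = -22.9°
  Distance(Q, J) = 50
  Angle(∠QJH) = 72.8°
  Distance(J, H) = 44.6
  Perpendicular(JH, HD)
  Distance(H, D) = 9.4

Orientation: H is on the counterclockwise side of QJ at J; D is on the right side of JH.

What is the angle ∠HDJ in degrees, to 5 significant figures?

78.098°

∠QJH = 72.8°, so JH runs at -22.9° + (180° − 72.8°) = 84.300° from the x-axis; with |JH| = 44.6, H = J + 44.6·(cos 84.300°, sin 84.300°) = (50.489, 24.923). JH is perpendicular to HD; with |HD| = 9.4 on the right of JH, D = H + 9.4·(0.99506, -0.099320) = (59.842, 23.990). Then cos ∠HDJ = DH·DJ / (|DH||DJ|), giving 78.098°.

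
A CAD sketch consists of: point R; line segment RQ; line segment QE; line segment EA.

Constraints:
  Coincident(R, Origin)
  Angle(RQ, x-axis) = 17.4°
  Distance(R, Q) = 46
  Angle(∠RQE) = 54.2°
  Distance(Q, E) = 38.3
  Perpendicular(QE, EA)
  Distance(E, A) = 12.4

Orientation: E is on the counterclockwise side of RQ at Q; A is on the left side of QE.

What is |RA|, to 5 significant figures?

27.390

R is at the origin; RQ runs at 17.4° with length 46.0, so Q = 46.0·(cos 17.4°, sin 17.4°) = (43.895, 13.756). ∠RQE = 54.2°, so QE runs at 17.4° + (180° − 54.2°) = 143.20° from the x-axis; with |QE| = 38.3, E = Q + 38.3·(cos 143.20°, sin 143.20°) = (13.227, 36.698). QE is perpendicular to EA; with |EA| = 12.4 on the left of QE, A = E + 12.4·(-0.59902, -0.80073) = (5.7992, 26.769). Then |RA| = |A − R| = 27.390.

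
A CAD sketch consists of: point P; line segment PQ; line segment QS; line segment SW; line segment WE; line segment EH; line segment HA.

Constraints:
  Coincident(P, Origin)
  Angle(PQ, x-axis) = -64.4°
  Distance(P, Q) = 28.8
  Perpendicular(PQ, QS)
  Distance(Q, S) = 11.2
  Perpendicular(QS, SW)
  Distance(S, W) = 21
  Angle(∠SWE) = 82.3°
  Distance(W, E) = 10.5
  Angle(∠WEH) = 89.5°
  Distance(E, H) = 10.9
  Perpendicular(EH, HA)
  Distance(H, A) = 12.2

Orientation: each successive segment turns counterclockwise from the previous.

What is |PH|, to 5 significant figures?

20.133

P is at the origin; PQ runs at -64.4° with length 28.8, so Q = (12.444, -25.973). PQ is perpendicular to QS, so QS runs at 25.600°; with |QS| = 11.2, S = (22.545, -21.133). QS is perpendicular to SW, so SW runs at 115.60°; with |SW| = 21.0, W = (13.471, -2.1949). ∠SWE = 82.3° gives WE at -146.70° from the x-axis; with |WE| = 10.5, E = (4.6948, -7.9597). ∠WEH = 89.5° gives EH at -56.200° from the x-axis; with |EH| = 10.9, H = (10.758, -17.017). Then |PH| = |H − P| = 20.133.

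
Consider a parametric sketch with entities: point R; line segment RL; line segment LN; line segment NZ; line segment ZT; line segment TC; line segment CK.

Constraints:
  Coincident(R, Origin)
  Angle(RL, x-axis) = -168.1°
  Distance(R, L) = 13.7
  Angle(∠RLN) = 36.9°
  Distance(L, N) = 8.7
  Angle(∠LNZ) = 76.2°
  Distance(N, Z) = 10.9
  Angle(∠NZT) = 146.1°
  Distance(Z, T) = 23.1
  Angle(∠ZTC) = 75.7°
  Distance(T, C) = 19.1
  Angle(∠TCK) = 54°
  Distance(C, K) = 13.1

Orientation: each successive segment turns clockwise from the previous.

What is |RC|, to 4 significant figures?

30.93

R is at the origin; RL runs at -168.1° with length 13.7, so L = (-13.41, -2.825). ∠RLN = 36.9° gives LN at 48.80° from the x-axis; with |LN| = 8.7, N = (-7.675, 3.721). ∠LNZ = 76.2° gives NZ at -55.00° from the x-axis; with |NZ| = 10.9, Z = (-1.423, -5.208). ∠NZT = 146.1° gives ZT at -88.90° from the x-axis; with |ZT| = 23.1, T = (-0.9795, -28.30). ∠ZTC = 75.7° gives TC at 166.8° from the x-axis; with |TC| = 19.1, C = (-19.57, -23.94). Then |RC| = |C − R| = 30.93.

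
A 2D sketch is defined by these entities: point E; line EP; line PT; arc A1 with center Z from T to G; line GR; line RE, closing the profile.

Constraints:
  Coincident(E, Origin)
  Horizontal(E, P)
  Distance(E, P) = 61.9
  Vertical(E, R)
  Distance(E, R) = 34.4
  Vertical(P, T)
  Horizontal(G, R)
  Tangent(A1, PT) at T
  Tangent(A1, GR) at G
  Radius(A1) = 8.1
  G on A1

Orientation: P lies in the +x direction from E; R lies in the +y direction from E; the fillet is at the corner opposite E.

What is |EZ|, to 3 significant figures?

59.9

E is at the origin; E and P share the same y with |EP| = 61.9 and P on the +x side, so P = (61.9, 0.00). E and R share the same x with |ER| = 34.4 and R on the +y side, so R = (0.00, 34.4). The virtual corner opposite E is at (61.9, 34.4). The tangent condition forces ZT to be normal to PT and tangency of A1 to GR means the radius ZG is perpendicular to GR, with radius 8.1, so the center Z sits 8.1 in from both sides at Z = (53.8, 26.3). Then |EZ| = |Z − E| = 59.9.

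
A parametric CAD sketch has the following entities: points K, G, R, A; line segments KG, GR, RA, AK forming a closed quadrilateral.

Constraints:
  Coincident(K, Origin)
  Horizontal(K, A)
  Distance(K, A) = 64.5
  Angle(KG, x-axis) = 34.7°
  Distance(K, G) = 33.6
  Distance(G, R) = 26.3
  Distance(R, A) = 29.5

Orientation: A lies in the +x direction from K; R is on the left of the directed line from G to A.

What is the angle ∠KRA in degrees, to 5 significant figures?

86.407°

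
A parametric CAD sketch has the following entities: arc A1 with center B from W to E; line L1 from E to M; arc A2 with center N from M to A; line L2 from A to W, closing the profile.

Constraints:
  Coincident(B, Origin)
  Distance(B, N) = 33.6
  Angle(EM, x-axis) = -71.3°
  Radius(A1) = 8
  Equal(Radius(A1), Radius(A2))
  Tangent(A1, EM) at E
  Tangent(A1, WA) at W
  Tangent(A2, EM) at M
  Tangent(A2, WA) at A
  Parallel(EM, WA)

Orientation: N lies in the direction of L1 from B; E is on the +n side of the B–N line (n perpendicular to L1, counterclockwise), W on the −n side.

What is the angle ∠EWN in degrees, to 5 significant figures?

76.608°

B is at the origin and N lies 33.6 along u from B, so N = 33.6·u = (10.773, -31.826). Tangency of A1 to both parallel lines with radius 8.0 puts E and W at B ± 8.0·n: E = (7.5777, 2.5649), W = (-7.5777, -2.5649). Then cos ∠EWN = WE·WN / (|WE||WN|), giving 76.608°.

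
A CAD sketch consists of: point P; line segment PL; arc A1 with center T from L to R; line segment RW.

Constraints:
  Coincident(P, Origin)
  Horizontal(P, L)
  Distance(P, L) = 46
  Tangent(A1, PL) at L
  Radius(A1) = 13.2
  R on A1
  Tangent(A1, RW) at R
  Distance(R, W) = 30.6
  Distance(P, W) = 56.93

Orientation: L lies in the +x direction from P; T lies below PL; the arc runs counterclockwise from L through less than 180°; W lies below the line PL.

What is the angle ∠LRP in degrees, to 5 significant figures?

109.35°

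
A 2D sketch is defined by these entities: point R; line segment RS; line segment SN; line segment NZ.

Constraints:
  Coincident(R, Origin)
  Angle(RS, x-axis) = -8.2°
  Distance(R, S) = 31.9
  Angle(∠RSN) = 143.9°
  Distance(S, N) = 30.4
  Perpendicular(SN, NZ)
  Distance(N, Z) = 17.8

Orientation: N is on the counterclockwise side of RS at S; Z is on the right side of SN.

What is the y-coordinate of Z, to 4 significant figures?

-6.056

R is at the origin; RS runs at -8.2° with length 31.9, so S = 31.9·(cos -8.2°, sin -8.2°) = (31.57, -4.550). ∠RSN = 143.9°, so SN runs at -8.2° + (180° − 143.9°) = 27.90° from the x-axis; with |SN| = 30.4, N = S + 30.4·(cos 27.90°, sin 27.90°) = (58.44, 9.675). SN is perpendicular to NZ; with |NZ| = 17.8 on the right of SN, Z = N + 17.8·(0.4679, -0.8838) = (66.77, -6.056). So Z.y = -6.056.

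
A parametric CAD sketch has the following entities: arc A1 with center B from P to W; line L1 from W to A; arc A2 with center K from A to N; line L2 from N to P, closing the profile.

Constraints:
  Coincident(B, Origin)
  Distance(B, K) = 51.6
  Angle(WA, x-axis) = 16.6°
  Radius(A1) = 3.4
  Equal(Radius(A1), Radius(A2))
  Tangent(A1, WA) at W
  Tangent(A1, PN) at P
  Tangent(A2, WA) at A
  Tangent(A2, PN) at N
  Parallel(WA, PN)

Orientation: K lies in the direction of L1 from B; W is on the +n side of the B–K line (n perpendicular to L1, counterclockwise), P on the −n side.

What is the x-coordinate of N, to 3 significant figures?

50.4

The slot axis is L1's direction at 16.6°, so u = (cos 16.6°, sin 16.6°) = (0.958, 0.286) and n = (−sin 16.6°, cos 16.6°) = (-0.286, 0.958). B is at the origin and K lies 51.6 along u from B, so K = 51.6·u = (49.4, 14.7). Tangency of A1 to both parallel lines with radius 3.4 puts W and P at B ± 3.4·n: W = (-0.971, 3.26), P = (0.971, -3.26). Equal radii place A and N the same way about K: A = K + 3.4·n = (48.5, 18.0), N = K − 3.4·n = (50.4, 11.5). So N.x = 50.4.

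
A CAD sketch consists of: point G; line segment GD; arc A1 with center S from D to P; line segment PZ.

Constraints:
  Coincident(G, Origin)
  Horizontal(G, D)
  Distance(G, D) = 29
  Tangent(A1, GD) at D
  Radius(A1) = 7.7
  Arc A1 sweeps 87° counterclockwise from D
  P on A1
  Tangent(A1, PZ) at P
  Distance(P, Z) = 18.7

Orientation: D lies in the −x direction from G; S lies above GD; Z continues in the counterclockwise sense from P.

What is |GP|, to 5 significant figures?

22.525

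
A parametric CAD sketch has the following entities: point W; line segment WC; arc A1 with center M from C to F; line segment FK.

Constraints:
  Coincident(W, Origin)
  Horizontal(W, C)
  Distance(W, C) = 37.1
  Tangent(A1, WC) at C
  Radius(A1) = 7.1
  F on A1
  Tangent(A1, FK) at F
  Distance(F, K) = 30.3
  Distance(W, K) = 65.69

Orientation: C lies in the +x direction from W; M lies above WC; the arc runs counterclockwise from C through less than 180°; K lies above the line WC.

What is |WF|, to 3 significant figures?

43.3

Checks: |MF| = 7.100 ✓; ∠(MF, FK) = 90.00° ✓; |FK| = 30.30 ✓; |WK| = 65.69 ✓.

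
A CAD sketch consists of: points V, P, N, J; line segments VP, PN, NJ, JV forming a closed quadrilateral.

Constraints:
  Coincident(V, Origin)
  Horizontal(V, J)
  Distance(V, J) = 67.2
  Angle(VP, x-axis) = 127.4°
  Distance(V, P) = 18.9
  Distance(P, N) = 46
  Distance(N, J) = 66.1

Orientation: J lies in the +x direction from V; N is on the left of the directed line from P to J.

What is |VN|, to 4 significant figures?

51.93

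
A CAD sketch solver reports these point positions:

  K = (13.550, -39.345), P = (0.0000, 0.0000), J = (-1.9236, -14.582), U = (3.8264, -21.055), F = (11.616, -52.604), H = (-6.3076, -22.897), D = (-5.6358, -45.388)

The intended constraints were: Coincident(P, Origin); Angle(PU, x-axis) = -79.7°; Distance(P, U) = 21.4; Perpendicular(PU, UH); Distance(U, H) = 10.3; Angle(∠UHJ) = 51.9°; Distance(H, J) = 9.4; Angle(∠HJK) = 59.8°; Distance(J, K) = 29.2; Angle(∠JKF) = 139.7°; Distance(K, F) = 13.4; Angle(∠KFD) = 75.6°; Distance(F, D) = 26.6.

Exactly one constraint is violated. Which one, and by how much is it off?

Distance(F, D) = 26.6 — off by 7.90.

P = (0.00, 0.00) ✓; PU at -79.70° ✓; |PU| = 21.40 ✓; ∠(PU, UH) = 90.00° ✓; |UH| = 10.30 ✓; ∠UHJ = 51.90° ✓; |HJ| = 9.400 ✓; ∠HJK = 59.80° ✓; |JK| = 29.20 ✓; ∠JKF = 139.7° ✓; |KF| = 13.40 ✓; ∠KFD = 75.60° ✓; |FD| = 18.70 ✗.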